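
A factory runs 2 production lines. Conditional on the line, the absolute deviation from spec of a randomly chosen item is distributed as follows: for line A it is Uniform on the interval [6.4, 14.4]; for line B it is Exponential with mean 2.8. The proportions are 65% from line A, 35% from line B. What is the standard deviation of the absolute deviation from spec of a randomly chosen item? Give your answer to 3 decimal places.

4.399

Per component, A: μ=10.4, E[X²]=113.493; B: μ=2.8, E[X²]=15.68.
E[X] = 0.65·10.4 + 0.35·2.8 = 7.74.
E[X²] = 0.65·113.493 + 0.35·15.68 = 79.2587.
Var(X) = E[X²] − (E[X])² = 79.2587 − 59.9076 = 19.3511.
SD(X) = √19.3511 = 4.39898.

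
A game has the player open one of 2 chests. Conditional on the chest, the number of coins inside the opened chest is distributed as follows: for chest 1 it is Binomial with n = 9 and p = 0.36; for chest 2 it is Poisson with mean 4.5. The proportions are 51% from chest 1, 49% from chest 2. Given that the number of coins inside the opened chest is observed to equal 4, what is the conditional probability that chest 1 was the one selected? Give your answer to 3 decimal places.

Likelihoods P(X=4 | ·): 1: 0.227238; 2: 0.189808.
Posterior ∝ prior × likelihood. Numerator for 1: 0.51·0.227238 = 0.115891.
Normalizing constant: 0.51·0.227238 + 0.49·0.189808 = 0.208897.
P(1 | observation) = 0.115891 / 0.208897 = 0.554777.

0.555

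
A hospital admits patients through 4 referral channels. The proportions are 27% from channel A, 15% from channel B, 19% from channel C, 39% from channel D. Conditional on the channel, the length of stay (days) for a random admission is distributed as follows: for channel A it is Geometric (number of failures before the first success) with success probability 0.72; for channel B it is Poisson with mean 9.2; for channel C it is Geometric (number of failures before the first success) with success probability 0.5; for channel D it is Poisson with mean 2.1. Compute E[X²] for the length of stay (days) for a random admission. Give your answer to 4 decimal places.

17.3716

For each component E[X²] = Var + (mean)², giving A: 0.691358; B: 93.84; C: 3; D: 6.51.
Overall E[X²] = 0.27·0.691358 + 0.15·93.84 + 0.19·3 + 0.39·6.51 = 17.3716.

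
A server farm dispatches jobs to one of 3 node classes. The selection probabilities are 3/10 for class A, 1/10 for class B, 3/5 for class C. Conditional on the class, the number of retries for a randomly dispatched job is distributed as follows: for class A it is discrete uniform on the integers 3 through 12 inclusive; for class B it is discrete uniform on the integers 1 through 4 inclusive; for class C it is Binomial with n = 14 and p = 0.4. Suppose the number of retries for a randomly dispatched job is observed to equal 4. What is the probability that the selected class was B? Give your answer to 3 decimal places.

Likelihoods P(X=4 | ·): A: 0.1; B: 0.25; C: 0.154948.
Posterior ∝ prior × likelihood. Numerator for B: 0.1·0.25 = 0.025.
Normalizing constant: 0.3·0.1 + 0.1·0.25 + 0.6·0.154948 = 0.147969.
P(B | observation) = 0.025 / 0.147969 = 0.168954.

0.169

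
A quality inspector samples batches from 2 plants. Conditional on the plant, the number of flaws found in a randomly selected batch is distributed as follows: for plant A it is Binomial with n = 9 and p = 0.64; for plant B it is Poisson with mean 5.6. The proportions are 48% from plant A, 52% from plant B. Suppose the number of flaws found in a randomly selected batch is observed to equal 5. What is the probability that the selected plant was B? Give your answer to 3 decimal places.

Likelihoods P(X=5 | ·): A: 0.227238; B: 0.169711.
Posterior ∝ prior × likelihood. Numerator for B: 0.52·0.169711 = 0.0882497.
Normalizing constant: 0.48·0.227238 + 0.52·0.169711 = 0.197324.
P(B | observation) = 0.0882497 / 0.197324 = 0.447233.

0.447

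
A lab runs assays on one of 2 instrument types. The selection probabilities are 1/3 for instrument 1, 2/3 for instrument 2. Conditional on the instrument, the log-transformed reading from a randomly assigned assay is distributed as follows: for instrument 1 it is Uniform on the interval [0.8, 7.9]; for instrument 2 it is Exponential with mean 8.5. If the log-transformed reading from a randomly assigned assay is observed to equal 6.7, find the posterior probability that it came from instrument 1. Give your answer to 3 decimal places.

Likelihoods f(6.7 | ·): 1: 0.140845; 2: 0.0534878.
Posterior ∝ prior × likelihood. Numerator for 1: 0.333333·0.140845 = 0.0469484.
Normalizing constant: 0.333333·0.140845 + 0.666667·0.0534878 = 0.0826069.
P(1 | observation) = 0.0469484 / 0.0826069 = 0.568335.

0.568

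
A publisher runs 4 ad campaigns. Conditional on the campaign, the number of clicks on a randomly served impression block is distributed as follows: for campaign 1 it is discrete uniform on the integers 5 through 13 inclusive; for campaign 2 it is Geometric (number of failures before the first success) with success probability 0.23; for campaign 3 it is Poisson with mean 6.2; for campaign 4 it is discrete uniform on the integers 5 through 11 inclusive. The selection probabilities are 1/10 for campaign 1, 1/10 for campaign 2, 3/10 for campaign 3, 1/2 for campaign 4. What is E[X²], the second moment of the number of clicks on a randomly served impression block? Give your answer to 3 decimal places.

For each component E[X²] = Var + (mean)², giving 1: 87.6667; 2: 25.7637; 3: 44.64; 4: 68.
Overall E[X²] = 0.1·87.6667 + 0.1·25.7637 + 0.3·44.64 + 0.5·68 = 58.735.

58.735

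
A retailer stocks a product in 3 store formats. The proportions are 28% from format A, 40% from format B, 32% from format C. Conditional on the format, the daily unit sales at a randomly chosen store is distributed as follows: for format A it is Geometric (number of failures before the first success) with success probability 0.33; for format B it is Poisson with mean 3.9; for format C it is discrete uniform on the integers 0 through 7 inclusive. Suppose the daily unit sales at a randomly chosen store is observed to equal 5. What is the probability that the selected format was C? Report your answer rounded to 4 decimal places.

0.3529

Likelihoods P(X=5 | ·): A: 0.0445541; B: 0.152193; C: 0.125.
Posterior ∝ prior × likelihood. Numerator for C: 0.32·0.125 = 0.04.
Normalizing constant: 0.28·0.0445541 + 0.4·0.152193 + 0.32·0.125 = 0.113352.
P(C | observation) = 0.04 / 0.113352 = 0.352883.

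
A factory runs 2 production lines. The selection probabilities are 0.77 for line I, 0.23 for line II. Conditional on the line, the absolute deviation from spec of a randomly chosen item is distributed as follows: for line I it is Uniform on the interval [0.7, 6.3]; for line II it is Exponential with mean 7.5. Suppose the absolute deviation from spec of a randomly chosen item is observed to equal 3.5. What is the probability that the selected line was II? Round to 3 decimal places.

Likelihoods f(3.5 | ·): I: 0.178571; II: 0.0836119.
Posterior ∝ prior × likelihood. Numerator for II: 0.23·0.0836119 = 0.0192307.
Normalizing constant: 0.77·0.178571 + 0.23·0.0836119 = 0.156731.
P(II | observation) = 0.0192307 / 0.156731 = 0.122699.

0.123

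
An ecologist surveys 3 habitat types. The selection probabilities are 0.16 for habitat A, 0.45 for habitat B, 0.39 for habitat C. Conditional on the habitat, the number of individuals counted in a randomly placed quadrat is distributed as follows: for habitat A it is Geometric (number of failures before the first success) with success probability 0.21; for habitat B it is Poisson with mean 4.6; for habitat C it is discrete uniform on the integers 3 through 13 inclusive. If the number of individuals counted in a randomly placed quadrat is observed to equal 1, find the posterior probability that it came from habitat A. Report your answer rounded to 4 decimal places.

Likelihoods P(X=1 | ·): A: 0.1659; B: 0.0462384; C: 0.
Posterior ∝ prior × likelihood. Numerator for A: 0.16·0.1659 = 0.026544.
Normalizing constant: 0.16·0.1659 + 0.45·0.0462384 + 0.39·0 = 0.0473513.
P(A | observation) = 0.026544 / 0.0473513 = 0.560576.

0.5606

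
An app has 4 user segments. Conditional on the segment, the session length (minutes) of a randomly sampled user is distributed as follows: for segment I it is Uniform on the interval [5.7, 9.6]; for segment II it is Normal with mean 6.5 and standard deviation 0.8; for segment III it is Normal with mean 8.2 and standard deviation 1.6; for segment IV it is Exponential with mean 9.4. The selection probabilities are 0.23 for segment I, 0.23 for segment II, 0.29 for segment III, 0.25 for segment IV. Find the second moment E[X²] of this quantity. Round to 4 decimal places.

88.0384

For each component E[X²] = Var + (mean)², giving I: 59.79; II: 42.89; III: 69.8; IV: 176.72.
Overall E[X²] = 0.23·59.79 + 0.23·42.89 + 0.29·69.8 + 0.25·176.72 = 88.0384.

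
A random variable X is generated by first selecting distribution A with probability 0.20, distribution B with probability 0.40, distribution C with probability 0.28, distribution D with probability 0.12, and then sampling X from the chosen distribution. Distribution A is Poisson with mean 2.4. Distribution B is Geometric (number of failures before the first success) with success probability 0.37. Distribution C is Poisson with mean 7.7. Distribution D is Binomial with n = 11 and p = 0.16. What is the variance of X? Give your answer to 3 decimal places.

Per component, A: μ=2.4, E[X²]=8.16; B: μ=1.7027, E[X²]=7.5011; C: μ=7.7, E[X²]=66.99; D: μ=1.76, E[X²]=4.576.
E[X] = 0.2·2.4 + 0.4·1.7027 + 0.28·7.7 + 0.12·1.76 = 3.52828.
E[X²] = 0.2·8.16 + 0.4·7.5011 + 0.28·66.99 + 0.12·4.576 = 23.9388.
Var(X) = E[X²] − (E[X])² = 23.9388 − 12.4488 = 11.49.

11.490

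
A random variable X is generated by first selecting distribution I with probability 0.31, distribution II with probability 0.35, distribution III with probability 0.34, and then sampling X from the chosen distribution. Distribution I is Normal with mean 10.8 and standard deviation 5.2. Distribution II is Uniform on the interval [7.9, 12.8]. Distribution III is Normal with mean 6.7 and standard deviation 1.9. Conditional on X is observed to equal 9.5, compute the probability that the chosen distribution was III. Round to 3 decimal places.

Likelihoods f(9.5 | ·): I: 0.0743593; II: 0.204082; III: 0.0708872.
Posterior ∝ prior × likelihood. Numerator for III: 0.34·0.0708872 = 0.0241017.
Normalizing constant: 0.31·0.0743593 + 0.35·0.204082 + 0.34·0.0708872 = 0.118582.
P(III | observation) = 0.0241017 / 0.118582 = 0.20325.

0.203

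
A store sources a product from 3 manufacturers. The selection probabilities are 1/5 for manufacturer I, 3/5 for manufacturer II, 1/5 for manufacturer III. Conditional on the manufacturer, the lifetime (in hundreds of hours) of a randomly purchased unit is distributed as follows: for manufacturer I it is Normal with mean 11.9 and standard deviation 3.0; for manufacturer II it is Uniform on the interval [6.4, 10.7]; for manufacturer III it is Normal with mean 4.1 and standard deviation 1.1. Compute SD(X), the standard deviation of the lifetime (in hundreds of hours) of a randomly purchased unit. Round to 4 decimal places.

3.0204

Per component, I: μ=11.9, E[X²]=150.61; II: μ=8.55, E[X²]=74.6433; III: μ=4.1, E[X²]=18.02.
E[X] = 0.2·11.9 + 0.6·8.55 + 0.2·4.1 = 8.33.
E[X²] = 0.2·150.61 + 0.6·74.6433 + 0.2·18.02 = 78.512.
Var(X) = E[X²] − (E[X])² = 78.512 − 69.3889 = 9.1231.
SD(X) = √9.1231 = 3.02045.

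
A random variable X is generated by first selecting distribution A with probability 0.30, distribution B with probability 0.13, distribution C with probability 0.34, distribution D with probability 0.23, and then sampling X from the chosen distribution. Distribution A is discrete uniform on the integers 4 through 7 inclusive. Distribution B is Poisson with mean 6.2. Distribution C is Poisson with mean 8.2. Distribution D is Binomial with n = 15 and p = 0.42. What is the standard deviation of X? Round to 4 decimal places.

2.4649

Per component, A: μ=5.5, E[X²]=31.5; B: μ=6.2, E[X²]=44.64; C: μ=8.2, E[X²]=75.44; D: μ=6.3, E[X²]=43.344.
E[X] = 0.3·5.5 + 0.13·6.2 + 0.34·8.2 + 0.23·6.3 = 6.693.
E[X²] = 0.3·31.5 + 0.13·44.64 + 0.34·75.44 + 0.23·43.344 = 50.8719.
Var(X) = E[X²] − (E[X])² = 50.8719 − 44.7962 = 6.07567.
SD(X) = √6.07567 = 2.46489.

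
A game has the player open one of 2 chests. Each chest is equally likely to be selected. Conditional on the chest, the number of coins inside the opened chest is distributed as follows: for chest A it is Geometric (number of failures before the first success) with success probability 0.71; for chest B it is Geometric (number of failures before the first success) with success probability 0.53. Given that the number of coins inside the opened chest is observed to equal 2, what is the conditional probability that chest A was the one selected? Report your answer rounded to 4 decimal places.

0.3378

Likelihoods P(X=2 | ·): A: 0.059711; B: 0.117077.
Posterior ∝ prior × likelihood. Numerator for A: 0.5·0.059711 = 0.0298555.
Normalizing constant: 0.5·0.059711 + 0.5·0.117077 = 0.088394.
P(A | observation) = 0.0298555 / 0.088394 = 0.337755.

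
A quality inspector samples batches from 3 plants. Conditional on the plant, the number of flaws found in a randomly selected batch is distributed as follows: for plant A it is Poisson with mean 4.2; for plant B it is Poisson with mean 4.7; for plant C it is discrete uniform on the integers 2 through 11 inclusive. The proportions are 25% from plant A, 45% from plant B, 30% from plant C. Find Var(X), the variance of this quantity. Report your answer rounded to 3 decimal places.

6.502

Per component, A: μ=4.2, E[X²]=21.84; B: μ=4.7, E[X²]=26.79; C: μ=6.5, E[X²]=50.5.
E[X] = 0.25·4.2 + 0.45·4.7 + 0.3·6.5 = 5.115.
E[X²] = 0.25·21.84 + 0.45·26.79 + 0.3·50.5 = 32.6655.
Var(X) = E[X²] − (E[X])² = 32.6655 − 26.1632 = 6.50228.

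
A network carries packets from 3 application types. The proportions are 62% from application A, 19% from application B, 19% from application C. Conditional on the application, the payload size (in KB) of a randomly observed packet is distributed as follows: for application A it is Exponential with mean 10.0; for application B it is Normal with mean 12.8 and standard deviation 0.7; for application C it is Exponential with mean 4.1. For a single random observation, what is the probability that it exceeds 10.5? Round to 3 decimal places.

0.422

Conditional on each application, P(X > 10.5): A: 0.349938; B: 0.999491; C: 0.0772294.
By total probability, P(X > 10.5) = 0.62·0.349938 + 0.19·0.999491 + 0.19·0.0772294 = 0.421538.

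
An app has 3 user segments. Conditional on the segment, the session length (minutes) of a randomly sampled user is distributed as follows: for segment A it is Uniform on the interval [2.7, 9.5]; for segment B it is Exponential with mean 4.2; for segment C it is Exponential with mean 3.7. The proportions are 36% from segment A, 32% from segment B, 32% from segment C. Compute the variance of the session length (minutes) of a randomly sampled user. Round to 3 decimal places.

12.518

Per component, A: μ=6.1, E[X²]=41.0633; B: μ=4.2, E[X²]=35.28; C: μ=3.7, E[X²]=27.38.
E[X] = 0.36·6.1 + 0.32·4.2 + 0.32·3.7 = 4.724.
E[X²] = 0.36·41.0633 + 0.32·35.28 + 0.32·27.38 = 34.834.
Var(X) = E[X²] − (E[X])² = 34.834 − 22.3162 = 12.5178.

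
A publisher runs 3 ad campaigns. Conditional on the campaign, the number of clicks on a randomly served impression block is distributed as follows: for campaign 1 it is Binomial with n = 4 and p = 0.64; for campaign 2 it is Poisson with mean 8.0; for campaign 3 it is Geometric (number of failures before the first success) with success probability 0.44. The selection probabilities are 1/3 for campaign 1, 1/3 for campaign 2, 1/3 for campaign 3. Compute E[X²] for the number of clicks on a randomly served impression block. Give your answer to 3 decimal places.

For each component E[X²] = Var + (mean)², giving 1: 7.4752; 2: 72; 3: 4.5124.
Overall E[X²] = 0.333333·7.4752 + 0.333333·72 + 0.333333·4.5124 = 27.9959.

27.996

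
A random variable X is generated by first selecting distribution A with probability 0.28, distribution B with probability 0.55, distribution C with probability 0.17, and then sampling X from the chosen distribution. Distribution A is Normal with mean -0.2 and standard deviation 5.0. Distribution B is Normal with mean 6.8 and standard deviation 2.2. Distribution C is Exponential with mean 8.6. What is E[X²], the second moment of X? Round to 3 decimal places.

For each component E[X²] = Var + (mean)², giving A: 25.04; B: 51.08; C: 147.92.
Overall E[X²] = 0.28·25.04 + 0.55·51.08 + 0.17·147.92 = 60.2516.

60.252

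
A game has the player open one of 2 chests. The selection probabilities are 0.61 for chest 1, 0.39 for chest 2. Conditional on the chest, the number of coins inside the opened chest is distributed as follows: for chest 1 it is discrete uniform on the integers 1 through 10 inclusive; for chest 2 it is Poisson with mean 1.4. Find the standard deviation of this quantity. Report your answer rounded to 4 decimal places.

3.0948

Per component, 1: μ=5.5, E[X²]=38.5; 2: μ=1.4, E[X²]=3.36.
E[X] = 0.61·5.5 + 0.39·1.4 = 3.901.
E[X²] = 0.61·38.5 + 0.39·3.36 = 24.7954.
Var(X) = E[X²] − (E[X])² = 24.7954 − 15.2178 = 9.5776.
SD(X) = √9.5776 = 3.09477.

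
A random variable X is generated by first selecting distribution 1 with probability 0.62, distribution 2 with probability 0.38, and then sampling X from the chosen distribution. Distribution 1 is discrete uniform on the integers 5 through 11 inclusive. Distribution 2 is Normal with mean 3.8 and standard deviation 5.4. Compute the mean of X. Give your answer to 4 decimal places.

6.4040

Component means — 1: 8; 2: 3.8.
E[X] = 0.62·8 + 0.38·3.8 = 6.404.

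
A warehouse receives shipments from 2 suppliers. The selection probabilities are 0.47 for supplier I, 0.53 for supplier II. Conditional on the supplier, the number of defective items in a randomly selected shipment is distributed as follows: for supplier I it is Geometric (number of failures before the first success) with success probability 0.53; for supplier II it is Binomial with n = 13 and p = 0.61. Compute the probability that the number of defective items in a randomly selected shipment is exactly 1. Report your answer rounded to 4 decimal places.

Conditional on each supplier, P(X = 1): I: 0.2491; II: 9.81858e-05.
By total probability, P(X = 1) = 0.47·0.2491 + 0.53·9.81858e-05 = 0.117129.

0.1171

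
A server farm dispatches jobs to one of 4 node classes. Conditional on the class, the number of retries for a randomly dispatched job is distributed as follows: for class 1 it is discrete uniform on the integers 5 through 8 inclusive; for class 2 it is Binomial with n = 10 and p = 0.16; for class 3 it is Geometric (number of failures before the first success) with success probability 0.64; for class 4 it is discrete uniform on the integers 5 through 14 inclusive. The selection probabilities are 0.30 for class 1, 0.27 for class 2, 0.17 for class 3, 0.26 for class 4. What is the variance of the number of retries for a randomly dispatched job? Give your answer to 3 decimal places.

15.438

Per component, 1: μ=6.5, E[X²]=43.5; 2: μ=1.6, E[X²]=3.904; 3: μ=0.5625, E[X²]=1.19531; 4: μ=9.5, E[X²]=98.5.
E[X] = 0.3·6.5 + 0.27·1.6 + 0.17·0.5625 + 0.26·9.5 = 4.94763.
E[X²] = 0.3·43.5 + 0.27·3.904 + 0.17·1.19531 + 0.26·98.5 = 39.9173.
Var(X) = E[X²] − (E[X])² = 39.9173 − 24.479 = 15.4383.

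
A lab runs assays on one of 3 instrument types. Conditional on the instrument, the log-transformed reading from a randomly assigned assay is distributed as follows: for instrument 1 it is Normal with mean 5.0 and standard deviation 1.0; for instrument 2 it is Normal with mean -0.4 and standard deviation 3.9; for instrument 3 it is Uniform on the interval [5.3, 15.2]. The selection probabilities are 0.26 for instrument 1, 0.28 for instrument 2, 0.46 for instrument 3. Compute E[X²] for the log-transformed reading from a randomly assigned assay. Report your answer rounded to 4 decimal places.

For each component E[X²] = Var + (mean)², giving 1: 26; 2: 15.37; 3: 113.23.
Overall E[X²] = 0.26·26 + 0.28·15.37 + 0.46·113.23 = 63.1494.

63.1494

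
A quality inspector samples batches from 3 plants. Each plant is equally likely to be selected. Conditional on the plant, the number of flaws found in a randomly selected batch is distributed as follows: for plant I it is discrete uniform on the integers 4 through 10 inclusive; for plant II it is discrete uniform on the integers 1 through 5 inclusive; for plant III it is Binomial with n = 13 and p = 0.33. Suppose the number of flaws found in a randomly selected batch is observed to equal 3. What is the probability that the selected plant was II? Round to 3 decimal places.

0.516

Likelihoods P(X=3 | ·): I: 0; II: 0.2; III: 0.187351.
Posterior ∝ prior × likelihood. Numerator for II: 0.333333·0.2 = 0.0666667.
Normalizing constant: 0.333333·0 + 0.333333·0.2 + 0.333333·0.187351 = 0.129117.
P(II | observation) = 0.0666667 / 0.129117 = 0.516328.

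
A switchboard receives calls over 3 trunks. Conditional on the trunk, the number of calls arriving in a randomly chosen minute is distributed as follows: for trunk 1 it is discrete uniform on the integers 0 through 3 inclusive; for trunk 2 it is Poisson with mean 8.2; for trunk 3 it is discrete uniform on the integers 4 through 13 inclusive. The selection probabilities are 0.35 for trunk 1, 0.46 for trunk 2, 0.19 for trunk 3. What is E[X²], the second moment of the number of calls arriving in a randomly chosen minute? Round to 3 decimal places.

For each component E[X²] = Var + (mean)², giving 1: 3.5; 2: 75.44; 3: 80.5.
Overall E[X²] = 0.35·3.5 + 0.46·75.44 + 0.19·80.5 = 51.2224.

51.222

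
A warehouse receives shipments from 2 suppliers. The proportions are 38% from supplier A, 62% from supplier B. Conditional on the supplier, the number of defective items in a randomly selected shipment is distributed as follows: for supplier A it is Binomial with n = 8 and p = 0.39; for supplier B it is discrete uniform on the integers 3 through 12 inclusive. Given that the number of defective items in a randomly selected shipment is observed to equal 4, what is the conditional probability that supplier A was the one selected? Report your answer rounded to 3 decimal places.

Likelihoods P(X=4 | ·): A: 0.224221; B: 0.1.
Posterior ∝ prior × likelihood. Numerator for A: 0.38·0.224221 = 0.0852039.
Normalizing constant: 0.38·0.224221 + 0.62·0.1 = 0.147204.
P(A | observation) = 0.0852039 / 0.147204 = 0.578815.

0.579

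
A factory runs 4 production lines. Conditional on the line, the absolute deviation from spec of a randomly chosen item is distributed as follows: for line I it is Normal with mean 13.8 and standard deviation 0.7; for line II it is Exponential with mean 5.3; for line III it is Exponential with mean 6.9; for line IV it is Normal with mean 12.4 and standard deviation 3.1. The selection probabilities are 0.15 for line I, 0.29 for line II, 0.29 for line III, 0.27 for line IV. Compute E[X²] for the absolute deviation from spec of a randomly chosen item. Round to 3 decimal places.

For each component E[X²] = Var + (mean)², giving I: 190.93; II: 56.18; III: 95.22; IV: 163.37.
Overall E[X²] = 0.15·190.93 + 0.29·56.18 + 0.29·95.22 + 0.27·163.37 = 116.655.

116.655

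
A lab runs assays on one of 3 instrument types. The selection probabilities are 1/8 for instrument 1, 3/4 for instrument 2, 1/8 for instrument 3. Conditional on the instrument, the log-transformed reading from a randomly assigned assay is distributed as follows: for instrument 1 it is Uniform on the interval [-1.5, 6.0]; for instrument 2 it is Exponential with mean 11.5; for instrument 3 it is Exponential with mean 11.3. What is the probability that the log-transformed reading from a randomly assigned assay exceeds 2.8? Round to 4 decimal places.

Conditional on each instrument, P(X > 2.8): 1: 0.426667; 2: 0.783897; 3: 0.780526.
By total probability, P(X > 2.8) = 0.125·0.426667 + 0.75·0.783897 + 0.125·0.780526 = 0.738821.

0.7388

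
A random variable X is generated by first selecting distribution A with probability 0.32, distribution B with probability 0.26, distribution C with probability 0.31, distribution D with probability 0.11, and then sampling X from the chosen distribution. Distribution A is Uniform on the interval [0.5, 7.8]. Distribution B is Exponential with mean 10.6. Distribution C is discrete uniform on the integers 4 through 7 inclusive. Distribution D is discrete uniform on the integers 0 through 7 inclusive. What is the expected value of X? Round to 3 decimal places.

6.174

Component means — A: 4.15; B: 10.6; C: 5.5; D: 3.5.
E[X] = 0.32·4.15 + 0.26·10.6 + 0.31·5.5 + 0.11·3.5 = 6.174.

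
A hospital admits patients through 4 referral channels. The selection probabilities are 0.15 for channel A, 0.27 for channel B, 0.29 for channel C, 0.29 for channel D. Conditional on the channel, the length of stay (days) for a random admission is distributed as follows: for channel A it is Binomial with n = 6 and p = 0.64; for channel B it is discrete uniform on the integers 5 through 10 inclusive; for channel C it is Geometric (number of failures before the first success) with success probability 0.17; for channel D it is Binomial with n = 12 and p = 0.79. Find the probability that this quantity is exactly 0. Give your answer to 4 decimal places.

0.0496

Conditional on each channel, P(X = 0): A: 0.00217678; B: 0; C: 0.17; D: 7.35583e-09.
By total probability, P(X = 0) = 0.15·0.00217678 + 0.27·0 + 0.29·0.17 + 0.29·7.35583e-09 = 0.0496265.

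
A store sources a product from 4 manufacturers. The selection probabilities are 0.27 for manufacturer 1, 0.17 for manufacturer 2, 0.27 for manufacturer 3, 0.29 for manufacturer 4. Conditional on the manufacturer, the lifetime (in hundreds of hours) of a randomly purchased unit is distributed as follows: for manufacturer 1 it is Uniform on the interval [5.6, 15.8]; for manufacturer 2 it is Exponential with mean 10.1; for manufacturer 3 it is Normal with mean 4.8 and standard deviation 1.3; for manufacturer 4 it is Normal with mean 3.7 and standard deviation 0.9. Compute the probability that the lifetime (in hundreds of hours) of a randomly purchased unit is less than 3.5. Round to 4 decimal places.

Conditional on each manufacturer, P(X < 3.5): 1: 0; 2: 0.292866; 3: 0.158655; 4: 0.41207.
By total probability, P(X < 3.5) = 0.27·0 + 0.17·0.292866 + 0.27·0.158655 + 0.29·0.41207 = 0.212125.

0.2121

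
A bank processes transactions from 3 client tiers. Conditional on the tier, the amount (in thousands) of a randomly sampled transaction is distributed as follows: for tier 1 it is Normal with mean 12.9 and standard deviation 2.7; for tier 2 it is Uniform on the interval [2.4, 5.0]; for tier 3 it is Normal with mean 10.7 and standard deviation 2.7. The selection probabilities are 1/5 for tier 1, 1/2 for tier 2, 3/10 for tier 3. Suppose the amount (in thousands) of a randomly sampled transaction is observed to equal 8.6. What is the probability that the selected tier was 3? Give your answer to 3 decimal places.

Likelihoods f(8.6 | ·): 1: 0.0415704; 2: 0; 3: 0.109191.
Posterior ∝ prior × likelihood. Numerator for 3: 0.3·0.109191 = 0.0327572.
Normalizing constant: 0.2·0.0415704 + 0.5·0 + 0.3·0.109191 = 0.0410713.
P(3 | observation) = 0.0327572 / 0.0410713 = 0.797569.

0.798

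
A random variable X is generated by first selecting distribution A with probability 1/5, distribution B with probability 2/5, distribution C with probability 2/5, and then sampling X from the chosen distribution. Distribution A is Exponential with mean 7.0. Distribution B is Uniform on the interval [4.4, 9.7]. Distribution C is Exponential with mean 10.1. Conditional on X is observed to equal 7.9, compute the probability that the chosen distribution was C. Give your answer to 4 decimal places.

Likelihoods f(7.9 | ·): A: 0.0462136; B: 0.188679; C: 0.045288.
Posterior ∝ prior × likelihood. Numerator for C: 0.4·0.045288 = 0.0181152.
Normalizing constant: 0.2·0.0462136 + 0.4·0.188679 + 0.4·0.045288 = 0.10283.
P(C | observation) = 0.0181152 / 0.10283 = 0.176167.

0.1762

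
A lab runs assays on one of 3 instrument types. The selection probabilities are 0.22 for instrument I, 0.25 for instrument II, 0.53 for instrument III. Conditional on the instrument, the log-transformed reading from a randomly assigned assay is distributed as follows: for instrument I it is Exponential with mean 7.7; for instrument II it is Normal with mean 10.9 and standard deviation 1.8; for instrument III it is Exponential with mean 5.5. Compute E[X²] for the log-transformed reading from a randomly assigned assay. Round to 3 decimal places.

88.665

For each component E[X²] = Var + (mean)², giving I: 118.58; II: 122.05; III: 60.5.
Overall E[X²] = 0.22·118.58 + 0.25·122.05 + 0.53·60.5 = 88.6651.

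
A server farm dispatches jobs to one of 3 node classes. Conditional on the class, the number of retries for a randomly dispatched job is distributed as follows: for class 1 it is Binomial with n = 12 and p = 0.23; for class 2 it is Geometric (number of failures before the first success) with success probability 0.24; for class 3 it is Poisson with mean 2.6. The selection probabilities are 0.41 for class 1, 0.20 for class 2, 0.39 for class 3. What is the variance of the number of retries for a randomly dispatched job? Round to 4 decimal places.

4.5669

Per component, 1: μ=2.76, E[X²]=9.7428; 2: μ=3.16667, E[X²]=23.2222; 3: μ=2.6, E[X²]=9.36.
E[X] = 0.41·2.76 + 0.2·3.16667 + 0.39·2.6 = 2.77893.
E[X²] = 0.41·9.7428 + 0.2·23.2222 + 0.39·9.36 = 12.2894.
Var(X) = E[X²] − (E[X])² = 12.2894 − 7.72247 = 4.56692.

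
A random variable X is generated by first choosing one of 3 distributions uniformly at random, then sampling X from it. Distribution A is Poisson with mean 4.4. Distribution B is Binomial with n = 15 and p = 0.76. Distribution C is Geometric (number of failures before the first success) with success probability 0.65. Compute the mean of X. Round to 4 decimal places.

5.4462

Component means — A: 4.4; B: 11.4; C: 0.538462.
E[X] = 0.333333·4.4 + 0.333333·11.4 + 0.333333·0.538462 = 5.44615.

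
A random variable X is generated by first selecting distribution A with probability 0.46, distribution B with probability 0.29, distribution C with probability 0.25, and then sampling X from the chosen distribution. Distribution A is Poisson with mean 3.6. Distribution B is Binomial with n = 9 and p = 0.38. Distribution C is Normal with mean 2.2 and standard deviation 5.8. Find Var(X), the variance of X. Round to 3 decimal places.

11.019

Per component, A: μ=3.6, E[X²]=16.56; B: μ=3.42, E[X²]=13.8168; C: μ=2.2, E[X²]=38.48.
E[X] = 0.46·3.6 + 0.29·3.42 + 0.25·2.2 = 3.1978.
E[X²] = 0.46·16.56 + 0.29·13.8168 + 0.25·38.48 = 21.2445.
Var(X) = E[X²] − (E[X])² = 21.2445 − 10.2259 = 11.0185.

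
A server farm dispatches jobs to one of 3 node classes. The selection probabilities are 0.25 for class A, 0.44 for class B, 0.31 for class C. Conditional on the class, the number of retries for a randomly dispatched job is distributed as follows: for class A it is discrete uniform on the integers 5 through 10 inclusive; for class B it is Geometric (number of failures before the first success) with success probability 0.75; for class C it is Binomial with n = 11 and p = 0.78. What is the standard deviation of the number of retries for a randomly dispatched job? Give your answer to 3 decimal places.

4.065

Per component, A: μ=7.5, E[X²]=59.1667; B: μ=0.333333, E[X²]=0.555556; C: μ=8.58, E[X²]=75.504.
E[X] = 0.25·7.5 + 0.44·0.333333 + 0.31·8.58 = 4.68147.
E[X²] = 0.25·59.1667 + 0.44·0.555556 + 0.31·75.504 = 38.4424.
Var(X) = E[X²] − (E[X])² = 38.4424 − 21.9161 = 16.5262.
SD(X) = √16.5262 = 4.06525.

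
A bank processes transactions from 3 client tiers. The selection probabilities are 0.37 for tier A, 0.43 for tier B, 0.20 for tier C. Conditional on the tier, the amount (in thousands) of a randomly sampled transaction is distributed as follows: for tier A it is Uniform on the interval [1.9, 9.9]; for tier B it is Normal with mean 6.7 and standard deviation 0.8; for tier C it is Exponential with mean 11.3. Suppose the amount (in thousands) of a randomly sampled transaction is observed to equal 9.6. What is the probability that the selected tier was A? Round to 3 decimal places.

0.855

Likelihoods f(9.6 | ·): A: 0.125; B: 0.000698827; C: 0.0378411.
Posterior ∝ prior × likelihood. Numerator for A: 0.37·0.125 = 0.04625.
Normalizing constant: 0.37·0.125 + 0.43·0.000698827 + 0.2·0.0378411 = 0.0541187.
P(A | observation) = 0.04625 / 0.0541187 = 0.854603.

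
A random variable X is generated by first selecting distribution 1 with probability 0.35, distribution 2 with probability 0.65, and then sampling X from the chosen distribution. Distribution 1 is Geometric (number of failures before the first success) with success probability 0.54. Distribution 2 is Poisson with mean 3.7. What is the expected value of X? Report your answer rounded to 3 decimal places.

2.703

Component means — 1: 0.851852; 2: 3.7.
E[X] = 0.35·0.851852 + 0.65·3.7 = 2.70315.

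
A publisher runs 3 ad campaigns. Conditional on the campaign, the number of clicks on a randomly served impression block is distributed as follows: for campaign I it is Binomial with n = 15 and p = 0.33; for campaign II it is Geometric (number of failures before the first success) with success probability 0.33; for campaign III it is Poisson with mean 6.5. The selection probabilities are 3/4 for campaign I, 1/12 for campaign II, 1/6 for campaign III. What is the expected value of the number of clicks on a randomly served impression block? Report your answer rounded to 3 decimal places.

Component means — I: 4.95; II: 2.0303; III: 6.5.
E[X] = 0.75·4.95 + 0.0833333·2.0303 + 0.166667·6.5 = 4.96503.

4.965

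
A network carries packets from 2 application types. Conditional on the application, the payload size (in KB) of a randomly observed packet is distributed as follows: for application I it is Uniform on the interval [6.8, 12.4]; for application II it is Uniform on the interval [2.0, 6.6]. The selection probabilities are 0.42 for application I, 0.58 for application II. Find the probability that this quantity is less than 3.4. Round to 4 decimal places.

Conditional on each application, P(X < 3.4): I: 0; II: 0.304348.
By total probability, P(X < 3.4) = 0.42·0 + 0.58·0.304348 = 0.176522.

0.1765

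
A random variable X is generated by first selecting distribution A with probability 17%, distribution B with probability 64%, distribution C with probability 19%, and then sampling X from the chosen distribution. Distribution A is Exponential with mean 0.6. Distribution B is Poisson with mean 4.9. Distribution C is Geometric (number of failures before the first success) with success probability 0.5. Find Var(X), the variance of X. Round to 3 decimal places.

7.444

Per component, A: μ=0.6, E[X²]=0.72; B: μ=4.9, E[X²]=28.91; C: μ=1, E[X²]=3.
E[X] = 0.17·0.6 + 0.64·4.9 + 0.19·1 = 3.428.
E[X²] = 0.17·0.72 + 0.64·28.91 + 0.19·3 = 19.1948.
Var(X) = E[X²] − (E[X])² = 19.1948 − 11.7512 = 7.44362.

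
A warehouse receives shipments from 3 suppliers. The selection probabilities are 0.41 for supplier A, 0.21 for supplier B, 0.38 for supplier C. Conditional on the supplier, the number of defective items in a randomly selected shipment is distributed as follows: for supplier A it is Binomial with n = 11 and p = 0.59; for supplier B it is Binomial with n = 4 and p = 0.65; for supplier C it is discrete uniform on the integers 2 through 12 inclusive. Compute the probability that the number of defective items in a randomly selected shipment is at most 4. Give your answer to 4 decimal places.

Conditional on each supplier, P(X ≤ 4): A: 0.11213; B: 1; C: 0.272727.
By total probability, P(X ≤ 4) = 0.41·0.11213 + 0.21·1 + 0.38·0.272727 = 0.35961.

0.3596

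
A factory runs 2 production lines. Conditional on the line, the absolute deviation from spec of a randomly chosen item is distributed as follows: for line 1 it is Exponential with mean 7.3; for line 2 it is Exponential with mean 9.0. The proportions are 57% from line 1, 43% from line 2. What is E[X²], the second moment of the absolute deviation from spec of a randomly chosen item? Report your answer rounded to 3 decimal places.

For each component E[X²] = Var + (mean)², giving 1: 106.58; 2: 162.
Overall E[X²] = 0.57·106.58 + 0.43·162 = 130.411.

130.411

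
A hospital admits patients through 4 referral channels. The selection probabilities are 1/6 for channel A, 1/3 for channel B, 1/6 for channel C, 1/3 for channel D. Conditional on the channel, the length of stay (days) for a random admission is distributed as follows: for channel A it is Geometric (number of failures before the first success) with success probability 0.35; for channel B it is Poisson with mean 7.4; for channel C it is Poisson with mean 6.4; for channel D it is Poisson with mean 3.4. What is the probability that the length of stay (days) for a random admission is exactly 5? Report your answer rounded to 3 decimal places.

0.111

Conditional on each channel, P(X = 5): A: 0.0406102; B: 0.113031; C: 0.148674; D: 0.126361.
By total probability, P(X = 5) = 0.166667·0.0406102 + 0.333333·0.113031 + 0.166667·0.148674 + 0.333333·0.126361 = 0.111345.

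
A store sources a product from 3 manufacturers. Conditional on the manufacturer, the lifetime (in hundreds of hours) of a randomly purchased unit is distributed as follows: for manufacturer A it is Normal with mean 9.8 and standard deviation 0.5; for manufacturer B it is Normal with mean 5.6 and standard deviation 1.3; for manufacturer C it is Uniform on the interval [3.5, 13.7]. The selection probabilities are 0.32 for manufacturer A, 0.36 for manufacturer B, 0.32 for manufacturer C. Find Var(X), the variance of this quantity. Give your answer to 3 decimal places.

Per component, A: μ=9.8, E[X²]=96.29; B: μ=5.6, E[X²]=33.05; C: μ=8.6, E[X²]=82.63.
E[X] = 0.32·9.8 + 0.36·5.6 + 0.32·8.6 = 7.904.
E[X²] = 0.32·96.29 + 0.36·33.05 + 0.32·82.63 = 69.1524.
Var(X) = E[X²] − (E[X])² = 69.1524 − 62.4732 = 6.67918.

6.679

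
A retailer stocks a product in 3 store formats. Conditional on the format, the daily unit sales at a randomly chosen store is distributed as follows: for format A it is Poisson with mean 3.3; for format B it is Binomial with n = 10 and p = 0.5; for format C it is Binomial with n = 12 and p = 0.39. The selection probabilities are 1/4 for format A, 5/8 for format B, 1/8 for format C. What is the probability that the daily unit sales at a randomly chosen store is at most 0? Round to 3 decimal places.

Conditional on each format, P(X ≤ 0): A: 0.0368832; B: 0.000976562; C: 0.00265435.
By total probability, P(X ≤ 0) = 0.25·0.0368832 + 0.625·0.000976562 + 0.125·0.00265435 = 0.0101629.

0.010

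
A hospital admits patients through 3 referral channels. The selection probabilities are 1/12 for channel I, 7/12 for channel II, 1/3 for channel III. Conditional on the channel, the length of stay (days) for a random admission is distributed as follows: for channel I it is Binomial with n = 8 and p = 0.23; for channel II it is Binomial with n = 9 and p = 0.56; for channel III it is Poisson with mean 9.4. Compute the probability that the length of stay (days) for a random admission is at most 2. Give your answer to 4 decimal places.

0.0877

Conditional on each channel, P(X ≤ 2): I: 0.727582; II: 0.0437436; III: 0.00451508.
By total probability, P(X ≤ 2) = 0.0833333·0.727582 + 0.583333·0.0437436 + 0.333333·0.00451508 = 0.0876539.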